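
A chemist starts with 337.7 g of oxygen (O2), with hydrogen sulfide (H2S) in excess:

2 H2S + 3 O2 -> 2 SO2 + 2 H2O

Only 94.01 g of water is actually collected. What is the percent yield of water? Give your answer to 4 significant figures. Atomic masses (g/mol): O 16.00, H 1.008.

74.17 %

M(O2) = 2(16.00) = 32.00 g/mol.
M(H2O) = 2(1.008) + 16.00 = 18.016 g/mol.
n(O2) = 337.70 g / 32.00 g/mol = 10.553 mol.
From the equation the O2:H2O mole ratio is 3:2, so n(H2O) = 10.553 × 2/3 = 7.0354 mol.
Mass of H2O = 7.0354 mol × 18.016 g/mol = 126.75 g.
This is the theoretical yield. Percent yield = 94.01 g / 126.75 g × 100% = 74.170%.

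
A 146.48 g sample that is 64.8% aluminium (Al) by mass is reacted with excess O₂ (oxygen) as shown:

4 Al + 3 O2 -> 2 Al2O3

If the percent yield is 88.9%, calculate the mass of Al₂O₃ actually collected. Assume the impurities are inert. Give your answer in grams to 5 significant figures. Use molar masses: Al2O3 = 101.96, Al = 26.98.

159.45 g

Pure Al available = 146.48 g × 0.648 = 94.9190 g.
n(Al) = 94.9190 g / 26.98 g/mol = 3.51813 mol.
From the equation the Al:Al2O3 mole ratio is 4:2, so n(Al2O3) = 3.51813 × 2/4 = 1.75906 mol.
Mass of Al2O3 = 1.75906 mol × 101.96 g/mol = 179.354 g.
Actual mass collected = 179.354 g × 0.889 = 159.446 g.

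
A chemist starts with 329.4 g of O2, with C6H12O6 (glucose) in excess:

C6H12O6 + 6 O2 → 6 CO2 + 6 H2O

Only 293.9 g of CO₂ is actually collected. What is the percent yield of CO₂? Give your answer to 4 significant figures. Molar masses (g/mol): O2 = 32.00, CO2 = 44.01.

64.87 %

n(O2) = 329.40 g / 32.00 g/mol = 10.294 mol.
From the equation the O2:CO2 mole ratio is 6:6, so n(CO2) = 10.294 × 6/6 = 10.294 mol.
Mass of CO2 = 10.294 mol × 44.01 g/mol = 453.03 g.
This is the theoretical yield. Percent yield = 293.9 g / 453.03 g × 100% = 64.875%.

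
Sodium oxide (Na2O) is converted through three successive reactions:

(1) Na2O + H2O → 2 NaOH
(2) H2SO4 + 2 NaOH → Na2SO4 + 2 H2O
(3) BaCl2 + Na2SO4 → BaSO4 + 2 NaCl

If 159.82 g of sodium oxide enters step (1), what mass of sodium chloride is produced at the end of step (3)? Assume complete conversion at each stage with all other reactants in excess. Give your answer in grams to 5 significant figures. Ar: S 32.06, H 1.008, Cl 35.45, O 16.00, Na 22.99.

M(Na2O) = 2(22.99) + 16.00 = 61.98 g/mol.
M(NaCl) = 22.99 + 35.45 = 58.44 g/mol.
n(Na2O) = 159.82 / 61.98 = 2.57857 mol.
Reaction (1): Na2O→NaOH ratio 1:2 ⇒ n(NaOH) = 5.15715 mol.
Reaction (2): NaOH→Na2SO4 ratio 2:1 ⇒ n(Na2SO4) = 2.57857 mol.
Reaction (3): Na2SO4→NaCl ratio 1:2 ⇒ n(NaCl) = 5.15715 mol.
Mass of NaCl = 5.15715 × 58.44 = 301.384 g.

301.38 g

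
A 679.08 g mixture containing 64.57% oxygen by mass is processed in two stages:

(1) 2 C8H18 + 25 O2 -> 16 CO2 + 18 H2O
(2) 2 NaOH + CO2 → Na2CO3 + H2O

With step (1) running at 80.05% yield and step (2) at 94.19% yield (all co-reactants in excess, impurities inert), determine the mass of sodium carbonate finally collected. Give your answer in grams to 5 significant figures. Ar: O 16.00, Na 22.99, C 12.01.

700.83 g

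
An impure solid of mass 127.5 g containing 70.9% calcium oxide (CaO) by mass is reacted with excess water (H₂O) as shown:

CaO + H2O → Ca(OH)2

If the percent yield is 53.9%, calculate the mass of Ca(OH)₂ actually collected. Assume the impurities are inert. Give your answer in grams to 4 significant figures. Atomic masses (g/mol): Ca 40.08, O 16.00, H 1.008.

64.38 g

Pure CaO available = 127.5 g × 0.709 = 90.397 g.
M(CaO) = 40.08 + 16.00 = 56.08 g/mol.
M(Ca(OH)2) = 40.08 + 2(16.00) + 2(1.008) = 74.096 g/mol.
n(CaO) = 90.397 g / 56.08 g/mol = 1.6119 mol.
From the equation the CaO:Ca(OH)2 mole ratio is 1:1, so n(Ca(OH)2) = 1.6119 × 1/1 = 1.6119 mol.
Mass of Ca(OH)2 = 1.6119 mol × 74.096 g/mol = 119.44 g.
Actual mass collected = 119.44 g × 0.539 = 64.377 g.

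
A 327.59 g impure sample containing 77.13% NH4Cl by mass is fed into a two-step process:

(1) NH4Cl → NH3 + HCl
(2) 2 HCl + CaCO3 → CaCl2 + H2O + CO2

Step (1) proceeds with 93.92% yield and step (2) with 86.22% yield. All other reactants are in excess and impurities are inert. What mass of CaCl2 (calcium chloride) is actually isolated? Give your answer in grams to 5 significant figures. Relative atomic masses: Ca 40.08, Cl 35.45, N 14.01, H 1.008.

Pure NH4Cl = 327.59 × 0.7713 = 252.670 g.
M(NH4Cl) = 14.01 + 4(1.008) + 35.45 = 53.492 g/mol.
M(CaCl2) = 40.08 + 2(35.45) = 110.98 g/mol.
n(NH4Cl) = 252.670 / 53.492 = 4.72351 mol.
Step 1 (NH4Cl:HCl = 1:1): theoretical n(HCl) = 4.72351 mol; at 93.92% yield, n(HCl) = 4.43632 mol.
Step 2 (HCl:CaCl2 = 2:1): theoretical n(CaCl2) = 2.21816 mol, so theoretical mass = 2.21816 × 110.98 = 246.172 g.
At 86.22% yield, actual mass of CaCl2 = 246.172 × 0.8622 = 212.249 g.

212.25 g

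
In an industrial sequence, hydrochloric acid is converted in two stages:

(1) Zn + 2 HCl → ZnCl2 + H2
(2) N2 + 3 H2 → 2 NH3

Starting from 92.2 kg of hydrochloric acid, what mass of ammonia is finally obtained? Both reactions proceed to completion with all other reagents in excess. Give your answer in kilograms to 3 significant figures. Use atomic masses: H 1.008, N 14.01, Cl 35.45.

14.4 kg

M(HCl) = 1.008 + 35.45 = 36.458 g/mol.
M(NH3) = 14.01 + 3(1.008) = 17.034 g/mol.
92.2 kg = 92200 g.
n(HCl) = 92200 / 36.458 = 2529 mol.
Step 1 gives a 2:1 ratio of HCl to H2, so n(H2) = 1264 mol.
In step 2 the H2:NH3 ratio is 3:2, so n(NH3) = 843.0 mol.
Mass of NH3 = 843.0 × 17.034 = 14360 g = 14.4 kg.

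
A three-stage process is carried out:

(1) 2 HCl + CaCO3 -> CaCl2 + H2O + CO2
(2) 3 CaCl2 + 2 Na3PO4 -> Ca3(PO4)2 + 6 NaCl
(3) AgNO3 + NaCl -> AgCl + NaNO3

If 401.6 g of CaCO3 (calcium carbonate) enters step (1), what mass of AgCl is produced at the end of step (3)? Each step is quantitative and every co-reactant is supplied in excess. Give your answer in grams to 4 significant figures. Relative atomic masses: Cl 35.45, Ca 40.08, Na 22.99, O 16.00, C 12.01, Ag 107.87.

M(CaCO3) = 40.08 + 12.01 + 3(16.00) = 100.09 g/mol.
M(AgCl) = 107.87 + 35.45 = 143.32 g/mol.
n(CaCO3) = 401.6 / 100.09 = 4.0124 mol.
Reaction (1): CaCO3→CaCl2 ratio 1:1 ⇒ n(CaCl2) = 4.0124 mol.
Reaction (2): CaCl2→NaCl ratio 3:6 ⇒ n(NaCl) = 8.0248 mol.
Reaction (3): NaCl→AgCl ratio 1:1 ⇒ n(AgCl) = 8.0248 mol.
Mass of AgCl = 8.0248 × 143.32 = 1150.1 g.

1150 g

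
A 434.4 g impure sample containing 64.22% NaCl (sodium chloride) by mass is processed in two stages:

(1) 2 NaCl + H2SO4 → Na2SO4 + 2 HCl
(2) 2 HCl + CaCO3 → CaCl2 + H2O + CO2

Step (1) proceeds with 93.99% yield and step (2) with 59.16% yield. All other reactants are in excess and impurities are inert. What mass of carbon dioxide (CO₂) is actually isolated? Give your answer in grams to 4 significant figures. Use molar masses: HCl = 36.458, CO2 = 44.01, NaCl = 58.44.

Pure NaCl = 434.4 × 0.6422 = 278.97 g.
n(NaCl) = 278.97 / 58.44 = 4.7736 mol.
Step 1 (NaCl:HCl = 2:2): theoretical n(HCl) = 4.7736 mol; at 93.99% yield, n(HCl) = 4.4867 mol.
Step 2 (HCl:CO2 = 2:1): theoretical n(CO2) = 2.2434 mol, so theoretical mass = 2.2434 × 44.01 = 98.731 g.
At 59.16% yield, actual mass of CO2 = 98.731 × 0.5916 = 58.409 g.

58.41 g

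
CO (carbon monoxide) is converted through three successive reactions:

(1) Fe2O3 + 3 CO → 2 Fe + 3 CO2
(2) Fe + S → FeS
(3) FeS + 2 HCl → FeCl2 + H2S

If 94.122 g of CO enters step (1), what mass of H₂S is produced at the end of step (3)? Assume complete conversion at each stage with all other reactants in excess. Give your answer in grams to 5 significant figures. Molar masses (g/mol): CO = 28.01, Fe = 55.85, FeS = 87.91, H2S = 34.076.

76.337 g

n(CO) = 94.122 / 28.01 = 3.36030 mol.
Reaction (1): CO→Fe ratio 3:2 ⇒ n(Fe) = 2.24020 mol.
Reaction (2): Fe→FeS ratio 1:1 ⇒ n(FeS) = 2.24020 mol.
Reaction (3): FeS→H2S ratio 1:1 ⇒ n(H2S) = 2.24020 mol.
Mass of H2S = 2.24020 × 34.076 = 76.3371 g.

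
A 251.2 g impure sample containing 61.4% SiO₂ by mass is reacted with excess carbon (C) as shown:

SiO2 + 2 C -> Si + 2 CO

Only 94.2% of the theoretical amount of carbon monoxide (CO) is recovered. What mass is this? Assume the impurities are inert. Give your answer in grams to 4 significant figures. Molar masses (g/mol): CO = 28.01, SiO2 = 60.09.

135.5 g

Pure SiO2 available = 251.2 g × 0.614 = 154.24 g.
n(SiO2) = 154.24 g / 60.09 g/mol = 2.5668 mol.
From the equation the SiO2:CO mole ratio is 1:2, so n(CO) = 2.5668 × 2/1 = 5.1335 mol.
Mass of CO = 5.1335 mol × 28.01 g/mol = 143.79 g.
Actual mass collected = 143.79 g × 0.942 = 135.45 g.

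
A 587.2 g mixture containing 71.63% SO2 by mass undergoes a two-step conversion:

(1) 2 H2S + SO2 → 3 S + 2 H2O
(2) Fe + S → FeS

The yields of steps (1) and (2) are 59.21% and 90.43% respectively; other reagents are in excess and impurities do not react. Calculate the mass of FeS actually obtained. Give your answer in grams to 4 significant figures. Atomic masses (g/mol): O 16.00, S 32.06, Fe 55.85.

Pure SO2 = 587.2 × 0.7163 = 420.61 g.
M(SO2) = 32.06 + 2(16.00) = 64.06 g/mol.
M(FeS) = 55.85 + 32.06 = 87.91 g/mol.
n(SO2) = 420.61 / 64.06 = 6.5659 mol.
Step 1 (SO2:S = 1:3): theoretical n(S) = 19.698 mol; at 59.21% yield, n(S) = 11.663 mol.
Step 2 (S:FeS = 1:1): theoretical n(FeS) = 11.663 mol, so theoretical mass = 11.663 × 87.91 = 1025.3 g.
At 90.43% yield, actual mass of FeS = 1025.3 × 0.9043 = 927.17 g.

927.2 g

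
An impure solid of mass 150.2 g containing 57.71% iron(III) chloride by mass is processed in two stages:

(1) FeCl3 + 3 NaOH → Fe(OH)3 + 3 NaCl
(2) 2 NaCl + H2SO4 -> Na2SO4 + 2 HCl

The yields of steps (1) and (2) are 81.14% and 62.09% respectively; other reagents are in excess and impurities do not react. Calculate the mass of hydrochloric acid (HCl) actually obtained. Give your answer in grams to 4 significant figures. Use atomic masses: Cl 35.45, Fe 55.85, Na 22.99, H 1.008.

29.45 g

Pure FeCl3 = 150.2 × 0.5771 = 86.680 g.
M(FeCl3) = 55.85 + 3(35.45) = 162.20 g/mol.
M(HCl) = 1.008 + 35.45 = 36.458 g/mol.
n(FeCl3) = 86.680 / 162.20 = 0.53440 mol.
Step 1 (FeCl3:NaCl = 1:3): theoretical n(NaCl) = 1.6032 mol; at 81.14% yield, n(NaCl) = 1.3008 mol.
Step 2 (NaCl:HCl = 2:2): theoretical n(HCl) = 1.3008 mol, so theoretical mass = 1.3008 × 36.458 = 47.426 g.
At 62.09% yield, actual mass of HCl = 47.426 × 0.6209 = 29.447 g.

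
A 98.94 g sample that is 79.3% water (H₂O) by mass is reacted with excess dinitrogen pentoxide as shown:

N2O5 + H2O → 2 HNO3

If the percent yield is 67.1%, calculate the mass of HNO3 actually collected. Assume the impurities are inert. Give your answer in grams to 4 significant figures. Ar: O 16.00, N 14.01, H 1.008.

368.3 g

Pure H2O available = 98.94 g × 0.793 = 78.459 g.
M(H2O) = 2(1.008) + 16.00 = 18.016 g/mol.
M(HNO3) = 1.008 + 14.01 + 3(16.00) = 63.018 g/mol.
n(H2O) = 78.459 g / 18.016 g/mol = 4.3550 mol.
From the equation the H2O:HNO3 mole ratio is 1:2, so n(HNO3) = 4.3550 × 2/1 = 8.7100 mol.
Mass of HNO3 = 8.7100 mol × 63.018 g/mol = 548.88 g.
Actual mass collected = 548.88 g × 0.671 = 368.30 g.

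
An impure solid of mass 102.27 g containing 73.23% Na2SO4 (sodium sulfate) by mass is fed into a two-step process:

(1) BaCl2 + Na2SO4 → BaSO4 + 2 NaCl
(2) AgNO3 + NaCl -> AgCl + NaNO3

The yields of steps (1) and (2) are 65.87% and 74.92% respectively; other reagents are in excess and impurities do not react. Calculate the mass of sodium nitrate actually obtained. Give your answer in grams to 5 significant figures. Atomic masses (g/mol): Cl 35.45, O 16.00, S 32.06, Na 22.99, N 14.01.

Pure Na2SO4 = 102.27 × 0.7323 = 74.8923 g.
M(Na2SO4) = 2(22.99) + 32.06 + 4(16.00) = 142.04 g/mol.
M(NaNO3) = 22.99 + 14.01 + 3(16.00) = 85.00 g/mol.
n(Na2SO4) = 74.8923 / 142.04 = 0.527262 mol.
Step 1 (Na2SO4:NaCl = 1:2): theoretical n(NaCl) = 1.05452 mol; at 65.87% yield, n(NaCl) = 0.694615 mol.
Step 2 (NaCl:NaNO3 = 1:1): theoretical n(NaNO3) = 0.694615 mol, so theoretical mass = 0.694615 × 85.00 = 59.0423 g.
At 74.92% yield, actual mass of NaNO3 = 59.0423 × 0.7492 = 44.2345 g.

44.234 g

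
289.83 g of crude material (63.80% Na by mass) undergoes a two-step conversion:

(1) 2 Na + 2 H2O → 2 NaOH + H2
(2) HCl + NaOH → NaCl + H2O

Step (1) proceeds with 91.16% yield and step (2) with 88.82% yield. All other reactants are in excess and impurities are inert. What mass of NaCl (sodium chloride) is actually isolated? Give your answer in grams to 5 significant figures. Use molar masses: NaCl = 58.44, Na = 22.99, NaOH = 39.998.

Pure Na = 289.83 × 0.6380 = 184.912 g.
n(Na) = 184.912 / 22.99 = 8.04313 mol.
Step 1 (Na:NaOH = 2:2): theoretical n(NaOH) = 8.04313 mol; at 91.16% yield, n(NaOH) = 7.33212 mol.
Step 2 (NaOH:NaCl = 1:1): theoretical n(NaCl) = 7.33212 mol, so theoretical mass = 7.33212 × 58.44 = 428.489 g.
At 88.82% yield, actual mass of NaCl = 428.489 × 0.8882 = 380.584 g.

380.58 g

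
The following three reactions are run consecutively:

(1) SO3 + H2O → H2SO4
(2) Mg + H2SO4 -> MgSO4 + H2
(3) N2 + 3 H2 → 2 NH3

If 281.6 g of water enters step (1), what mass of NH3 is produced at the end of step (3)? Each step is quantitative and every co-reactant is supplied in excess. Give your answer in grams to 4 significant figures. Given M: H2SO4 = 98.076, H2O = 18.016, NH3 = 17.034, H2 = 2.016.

177.5 g

n(H2O) = 281.6 / 18.016 = 15.631 mol.
Reaction (1): H2O→H2SO4 ratio 1:1 ⇒ n(H2SO4) = 15.631 mol.
Reaction (2): H2SO4→H2 ratio 1:1 ⇒ n(H2) = 15.631 mol.
Reaction (3): H2→NH3 ratio 3:2 ⇒ n(NH3) = 10.420 mol.
Mass of NH3 = 10.420 × 17.034 = 177.50 g.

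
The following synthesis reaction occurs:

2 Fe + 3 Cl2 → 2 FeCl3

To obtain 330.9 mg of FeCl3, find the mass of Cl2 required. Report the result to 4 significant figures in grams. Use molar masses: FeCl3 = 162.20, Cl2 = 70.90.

0.2170 g

Convert: 330.9 mg = 0.33090 g.
n(FeCl3) = 0.33090 g / 162.20 g/mol = 0.0020401 mol.
From the equation the FeCl3:Cl2 mole ratio is 2:3, so n(Cl2) = 0.0020401 × 3/2 = 0.0030601 mol.
Mass of Cl2 = 0.0030601 mol × 70.90 g/mol = 0.21696 g.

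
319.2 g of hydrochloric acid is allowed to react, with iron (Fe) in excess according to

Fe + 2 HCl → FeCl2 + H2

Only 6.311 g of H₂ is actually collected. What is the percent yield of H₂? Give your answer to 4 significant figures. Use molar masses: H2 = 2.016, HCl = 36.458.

71.51 %

n(HCl) = 319.20 g / 36.458 g/mol = 8.7553 mol.
From the equation the HCl:H2 mole ratio is 2:1, so n(H2) = 8.7553 × 1/2 = 4.3776 mol.
Mass of H2 = 4.3776 mol × 2.016 g/mol = 8.8253 g.
This is the theoretical yield. Percent yield = 6.311 g / 8.8253 g × 100% = 71.510%.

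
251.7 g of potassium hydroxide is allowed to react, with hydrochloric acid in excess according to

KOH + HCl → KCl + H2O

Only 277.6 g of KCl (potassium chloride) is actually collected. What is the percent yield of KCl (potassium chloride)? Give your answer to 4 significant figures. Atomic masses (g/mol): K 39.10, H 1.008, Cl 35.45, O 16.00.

M(KOH) = 39.10 + 16.00 + 1.008 = 56.108 g/mol.
M(KCl) = 39.10 + 35.45 = 74.55 g/mol.
n(KOH) = 251.70 g / 56.108 g/mol = 4.4860 mol.
From the equation the KOH:KCl mole ratio is 1:1, so n(KCl) = 4.4860 × 1/1 = 4.4860 mol.
Mass of KCl = 4.4860 mol × 74.55 g/mol = 334.43 g.
This is the theoretical yield. Percent yield = 277.6 g / 334.43 g × 100% = 83.007%.

83.01 %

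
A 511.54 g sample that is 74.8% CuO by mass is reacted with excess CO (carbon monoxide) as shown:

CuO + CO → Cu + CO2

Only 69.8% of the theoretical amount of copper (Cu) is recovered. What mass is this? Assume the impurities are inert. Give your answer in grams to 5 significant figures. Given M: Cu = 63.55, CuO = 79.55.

213.36 g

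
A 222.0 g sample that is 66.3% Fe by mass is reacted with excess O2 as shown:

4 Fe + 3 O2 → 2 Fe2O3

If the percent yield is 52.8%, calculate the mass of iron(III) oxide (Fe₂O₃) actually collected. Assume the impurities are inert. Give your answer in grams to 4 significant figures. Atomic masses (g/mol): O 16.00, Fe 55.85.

111.1 g

Pure Fe available = 222.0 g × 0.663 = 147.19 g.
M(Fe) = 55.85 g/mol.
M(Fe2O3) = 2(55.85) + 3(16.00) = 159.70 g/mol.
n(Fe) = 147.19 g / 55.85 g/mol = 2.6354 mol.
From the equation the Fe:Fe2O3 mole ratio is 4:2, so n(Fe2O3) = 2.6354 × 2/4 = 1.3177 mol.
Mass of Fe2O3 = 1.3177 mol × 159.70 g/mol = 210.44 g.
Actual mass collected = 210.44 g × 0.528 = 111.11 g.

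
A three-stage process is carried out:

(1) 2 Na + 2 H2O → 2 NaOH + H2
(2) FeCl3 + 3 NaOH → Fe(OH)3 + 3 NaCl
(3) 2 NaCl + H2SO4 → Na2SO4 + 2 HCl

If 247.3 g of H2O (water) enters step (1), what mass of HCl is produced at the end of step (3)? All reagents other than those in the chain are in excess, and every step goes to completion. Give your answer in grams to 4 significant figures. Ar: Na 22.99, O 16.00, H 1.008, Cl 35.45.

M(H2O) = 2(1.008) + 16.00 = 18.016 g/mol.
M(HCl) = 1.008 + 35.45 = 36.458 g/mol.
n(H2O) = 247.3 / 18.016 = 13.727 mol.
Reaction (1): H2O→NaOH ratio 2:2 ⇒ n(NaOH) = 13.727 mol.
Reaction (2): NaOH→NaCl ratio 3:3 ⇒ n(NaCl) = 13.727 mol.
Reaction (3): NaCl→HCl ratio 2:2 ⇒ n(HCl) = 13.727 mol.
Mass of HCl = 13.727 × 36.458 = 500.45 g.

500.4 g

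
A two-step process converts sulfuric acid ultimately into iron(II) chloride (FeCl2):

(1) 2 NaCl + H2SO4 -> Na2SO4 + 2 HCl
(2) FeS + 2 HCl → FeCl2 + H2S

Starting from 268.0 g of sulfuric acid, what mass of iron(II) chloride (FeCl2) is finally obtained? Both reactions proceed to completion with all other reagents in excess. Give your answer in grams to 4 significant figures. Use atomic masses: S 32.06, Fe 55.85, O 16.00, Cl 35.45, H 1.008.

M(H2SO4) = 2(1.008) + 32.06 + 4(16.00) = 98.076 g/mol.
M(FeCl2) = 55.85 + 2(35.45) = 126.75 g/mol.
n(H2SO4) = 268.00 / 98.076 = 2.7326 mol.
Step 1 gives a 1:2 ratio of H2SO4 to HCl, so n(HCl) = 5.4651 mol.
In step 2 the HCl:FeCl2 ratio is 2:1, so n(FeCl2) = 2.7326 mol.
Mass of FeCl2 = 2.7326 × 126.75 = 346.35 g.

346.4 g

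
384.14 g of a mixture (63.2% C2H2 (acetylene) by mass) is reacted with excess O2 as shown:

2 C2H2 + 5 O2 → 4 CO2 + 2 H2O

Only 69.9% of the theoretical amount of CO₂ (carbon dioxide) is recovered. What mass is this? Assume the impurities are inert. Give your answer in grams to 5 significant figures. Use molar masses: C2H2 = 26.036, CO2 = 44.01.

Pure C2H2 available = 384.14 g × 0.632 = 242.776 g.
n(C2H2) = 242.776 g / 26.036 g/mol = 9.32465 mol.
From the equation the C2H2:CO2 mole ratio is 2:4, so n(CO2) = 9.32465 × 4/2 = 18.6493 mol.
Mass of CO2 = 18.6493 mol × 44.01 g/mol = 820.755 g.
Actual mass collected = 820.755 g × 0.699 = 573.708 g.

573.71 g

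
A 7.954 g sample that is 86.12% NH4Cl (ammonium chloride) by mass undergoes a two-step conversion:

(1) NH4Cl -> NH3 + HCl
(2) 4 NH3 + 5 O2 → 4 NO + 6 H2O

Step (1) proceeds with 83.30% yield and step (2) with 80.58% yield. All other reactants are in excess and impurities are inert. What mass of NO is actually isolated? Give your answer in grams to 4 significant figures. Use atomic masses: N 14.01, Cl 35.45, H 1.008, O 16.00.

2.580 g

Pure NH4Cl = 7.954 × 0.8612 = 6.8500 g.
M(NH4Cl) = 14.01 + 4(1.008) + 35.45 = 53.492 g/mol.
M(NO) = 14.01 + 16.00 = 30.01 g/mol.
n(NH4Cl) = 6.8500 / 53.492 = 0.12806 mol.
Step 1 (NH4Cl:NH3 = 1:1): theoretical n(NH3) = 0.12806 mol; at 83.30% yield, n(NH3) = 0.10667 mol.
Step 2 (NH3:NO = 4:4): theoretical n(NO) = 0.10667 mol, so theoretical mass = 0.10667 × 30.01 = 3.2012 g.
At 80.58% yield, actual mass of NO = 3.2012 × 0.8058 = 2.5795 g.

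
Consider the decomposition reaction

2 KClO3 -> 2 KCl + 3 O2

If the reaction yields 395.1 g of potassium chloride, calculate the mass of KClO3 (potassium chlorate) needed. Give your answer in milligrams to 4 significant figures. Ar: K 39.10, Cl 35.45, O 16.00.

649500 mg

M(KCl) = 39.10 + 35.45 = 74.55 g/mol.
M(KClO3) = 39.10 + 35.45 + 3(16.00) = 122.55 g/mol.
n(KCl) = 395.10 g / 74.55 g/mol = 5.2998 mol.
From the equation the KCl:KClO3 mole ratio is 2:2, so n(KClO3) = 5.2998 × 2/2 = 5.2998 mol.
Mass of KClO3 = 5.2998 mol × 122.55 g/mol = 649.49 g.
Converting to mg: 649.49 g = 649500 mg.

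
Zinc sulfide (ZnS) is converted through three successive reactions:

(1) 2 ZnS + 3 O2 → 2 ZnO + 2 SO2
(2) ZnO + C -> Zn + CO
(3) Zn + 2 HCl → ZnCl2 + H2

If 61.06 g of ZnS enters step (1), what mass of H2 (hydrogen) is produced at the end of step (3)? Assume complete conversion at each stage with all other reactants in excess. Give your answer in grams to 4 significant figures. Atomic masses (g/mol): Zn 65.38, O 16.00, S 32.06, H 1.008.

1.263 g

M(ZnS) = 65.38 + 32.06 = 97.44 g/mol.
M(H2) = 2(1.008) = 2.016 g/mol.
n(ZnS) = 61.06 / 97.44 = 0.62664 mol.
Reaction (1): ZnS→ZnO ratio 2:2 ⇒ n(ZnO) = 0.62664 mol.
Reaction (2): ZnO→Zn ratio 1:1 ⇒ n(Zn) = 0.62664 mol.
Reaction (3): Zn→H2 ratio 1:1 ⇒ n(H2) = 0.62664 mol.
Mass of H2 = 0.62664 × 2.016 = 1.2633 g.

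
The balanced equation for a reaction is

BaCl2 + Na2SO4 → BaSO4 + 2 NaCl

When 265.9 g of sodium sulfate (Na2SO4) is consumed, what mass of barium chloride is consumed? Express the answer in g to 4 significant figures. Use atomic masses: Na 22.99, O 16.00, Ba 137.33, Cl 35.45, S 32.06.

389.8 g

M(Na2SO4) = 2(22.99) + 32.06 + 4(16.00) = 142.04 g/mol.
M(BaCl2) = 137.33 + 2(35.45) = 208.23 g/mol.
n(Na2SO4) = 265.90 g / 142.04 g/mol = 1.8720 mol.
From the equation the Na2SO4:BaCl2 mole ratio is 1:1, so n(BaCl2) = 1.8720 × 1/1 = 1.8720 mol.
Mass of BaCl2 = 1.8720 mol × 208.23 g/mol = 389.81 g.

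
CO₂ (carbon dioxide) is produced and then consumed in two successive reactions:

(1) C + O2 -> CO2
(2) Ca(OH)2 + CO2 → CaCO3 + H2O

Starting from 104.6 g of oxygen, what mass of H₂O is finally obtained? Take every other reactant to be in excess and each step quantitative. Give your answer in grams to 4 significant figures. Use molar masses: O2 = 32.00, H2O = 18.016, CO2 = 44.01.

58.89 g

n(O2) = 104.60 / 32.00 = 3.2687 mol.
Step 1 gives a 1:1 ratio of O2 to CO2, so n(CO2) = 3.2687 mol.
In step 2 the CO2:H2O ratio is 1:1, so n(H2O) = 3.2687 mol.
Mass of H2O = 3.2687 × 18.016 = 58.890 g.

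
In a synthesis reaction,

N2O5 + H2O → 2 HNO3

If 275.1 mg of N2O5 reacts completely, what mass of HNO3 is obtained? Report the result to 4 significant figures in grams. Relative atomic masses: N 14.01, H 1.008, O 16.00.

0.3210 g

M(N2O5) = 2(14.01) + 5(16.00) = 108.02 g/mol.
M(HNO3) = 1.008 + 14.01 + 3(16.00) = 63.018 g/mol.
Convert: 275.1 mg = 0.27510 g.
n(N2O5) = 0.27510 g / 108.02 g/mol = 0.0025468 mol.
From the equation the N2O5:HNO3 mole ratio is 1:2, so n(HNO3) = 0.0025468 × 2/1 = 0.0050935 mol.
Mass of HNO3 = 0.0050935 mol × 63.018 g/mol = 0.32098 g.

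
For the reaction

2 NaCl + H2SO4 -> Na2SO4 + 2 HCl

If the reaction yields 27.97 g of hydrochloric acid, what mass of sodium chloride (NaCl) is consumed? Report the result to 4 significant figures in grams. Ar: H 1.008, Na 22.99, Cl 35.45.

M(HCl) = 1.008 + 35.45 = 36.458 g/mol.
M(NaCl) = 22.99 + 35.45 = 58.44 g/mol.
n(HCl) = 27.970 g / 36.458 g/mol = 0.76718 mol.
From the equation the HCl:NaCl mole ratio is 2:2, so n(NaCl) = 0.76718 × 2/2 = 0.76718 mol.
Mass of NaCl = 0.76718 mol × 58.44 g/mol = 44.834 g.

44.83 g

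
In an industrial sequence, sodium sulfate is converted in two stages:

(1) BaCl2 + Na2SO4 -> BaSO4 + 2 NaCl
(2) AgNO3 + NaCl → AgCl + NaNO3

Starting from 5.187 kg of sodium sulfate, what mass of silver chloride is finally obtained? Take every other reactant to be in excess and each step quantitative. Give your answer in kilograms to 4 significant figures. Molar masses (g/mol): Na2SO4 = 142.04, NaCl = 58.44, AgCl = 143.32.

5.187 kg = 5187.0 g.
n(Na2SO4) = 5187.0 / 142.04 = 36.518 mol.
Step 1 gives a 1:2 ratio of Na2SO4 to NaCl, so n(NaCl) = 73.036 mol.
In step 2 the NaCl:AgCl ratio is 1:1, so n(AgCl) = 73.036 mol.
Mass of AgCl = 73.036 × 143.32 = 10467 g = 10.47 kg.

10.47 kg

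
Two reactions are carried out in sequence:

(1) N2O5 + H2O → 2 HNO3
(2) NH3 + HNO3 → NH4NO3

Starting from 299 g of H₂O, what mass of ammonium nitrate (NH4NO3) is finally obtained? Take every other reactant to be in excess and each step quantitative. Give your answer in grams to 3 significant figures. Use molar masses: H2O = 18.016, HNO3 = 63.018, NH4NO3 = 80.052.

n(H2O) = 299.0 / 18.016 = 16.60 mol.
Step 1 gives a 1:2 ratio of H2O to HNO3, so n(HNO3) = 33.19 mol.
In step 2 the HNO3:NH4NO3 ratio is 1:1, so n(NH4NO3) = 33.19 mol.
Mass of NH4NO3 = 33.19 × 80.052 = 2657 g.

2660 g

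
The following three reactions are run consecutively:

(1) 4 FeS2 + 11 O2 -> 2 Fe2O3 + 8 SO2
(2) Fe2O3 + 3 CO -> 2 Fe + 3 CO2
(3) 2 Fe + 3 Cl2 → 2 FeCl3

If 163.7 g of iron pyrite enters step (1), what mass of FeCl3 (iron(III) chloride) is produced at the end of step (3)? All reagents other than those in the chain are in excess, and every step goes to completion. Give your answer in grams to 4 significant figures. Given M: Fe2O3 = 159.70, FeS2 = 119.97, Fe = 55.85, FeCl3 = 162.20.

221.3 g

n(FeS2) = 163.7 / 119.97 = 1.3645 mol.
Reaction (1): FeS2→Fe2O3 ratio 4:2 ⇒ n(Fe2O3) = 0.68225 mol.
Reaction (2): Fe2O3→Fe ratio 1:2 ⇒ n(Fe) = 1.3645 mol.
Reaction (3): Fe→FeCl3 ratio 2:2 ⇒ n(FeCl3) = 1.3645 mol.
Mass of FeCl3 = 1.3645 × 162.20 = 221.32 g.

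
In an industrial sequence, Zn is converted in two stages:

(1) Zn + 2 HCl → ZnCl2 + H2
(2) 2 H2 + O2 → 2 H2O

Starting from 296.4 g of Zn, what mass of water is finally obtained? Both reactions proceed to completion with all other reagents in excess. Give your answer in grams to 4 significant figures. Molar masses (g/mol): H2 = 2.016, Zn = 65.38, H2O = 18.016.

n(Zn) = 296.40 / 65.38 = 4.5335 mol.
Step 1 gives a 1:1 ratio of Zn to H2, so n(H2) = 4.5335 mol.
In step 2 the H2:H2O ratio is 2:2, so n(H2O) = 4.5335 mol.
Mass of H2O = 4.5335 × 18.016 = 81.675 g.

81.68 g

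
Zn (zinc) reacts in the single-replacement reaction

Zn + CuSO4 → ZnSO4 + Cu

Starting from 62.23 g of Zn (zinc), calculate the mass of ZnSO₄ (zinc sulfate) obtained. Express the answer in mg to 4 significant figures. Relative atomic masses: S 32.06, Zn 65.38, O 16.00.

M(Zn) = 65.38 g/mol.
M(ZnSO4) = 65.38 + 32.06 + 4(16.00) = 161.44 g/mol.
n(Zn) = 62.230 g / 65.38 g/mol = 0.95182 mol.
From the equation the Zn:ZnSO4 mole ratio is 1:1, so n(ZnSO4) = 0.95182 × 1/1 = 0.95182 mol.
Mass of ZnSO4 = 0.95182 mol × 161.44 g/mol = 153.66 g.
Converting to mg: 153.66 g = 153700 mg.

153700 mg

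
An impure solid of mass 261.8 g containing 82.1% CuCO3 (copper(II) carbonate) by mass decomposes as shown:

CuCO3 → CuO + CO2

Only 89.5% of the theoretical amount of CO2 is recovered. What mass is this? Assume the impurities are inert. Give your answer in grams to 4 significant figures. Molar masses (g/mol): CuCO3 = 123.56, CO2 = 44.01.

Pure CuCO3 available = 261.8 g × 0.821 = 214.94 g.
n(CuCO3) = 214.94 g / 123.56 g/mol = 1.7395 mol.
From the equation the CuCO3:CO2 mole ratio is 1:1, so n(CO2) = 1.7395 × 1/1 = 1.7395 mol.
Mass of CO2 = 1.7395 mol × 44.01 g/mol = 76.557 g.
Actual mass collected = 76.557 g × 0.895 = 68.519 g.

68.52 g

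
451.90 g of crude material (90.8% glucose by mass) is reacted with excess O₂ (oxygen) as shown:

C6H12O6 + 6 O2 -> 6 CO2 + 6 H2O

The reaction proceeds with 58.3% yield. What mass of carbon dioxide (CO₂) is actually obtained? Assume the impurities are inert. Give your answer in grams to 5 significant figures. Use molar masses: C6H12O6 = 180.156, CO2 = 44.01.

350.63 g

Pure C6H12O6 available = 451.90 g × 0.908 = 410.325 g.
n(C6H12O6) = 410.325 g / 180.156 g/mol = 2.27761 mol.
From the equation the C6H12O6:CO2 mole ratio is 1:6, so n(CO2) = 2.27761 × 6/1 = 13.6657 mol.
Mass of CO2 = 13.6657 mol × 44.01 g/mol = 601.426 g.
Actual mass collected = 601.426 g × 0.583 = 350.631 g.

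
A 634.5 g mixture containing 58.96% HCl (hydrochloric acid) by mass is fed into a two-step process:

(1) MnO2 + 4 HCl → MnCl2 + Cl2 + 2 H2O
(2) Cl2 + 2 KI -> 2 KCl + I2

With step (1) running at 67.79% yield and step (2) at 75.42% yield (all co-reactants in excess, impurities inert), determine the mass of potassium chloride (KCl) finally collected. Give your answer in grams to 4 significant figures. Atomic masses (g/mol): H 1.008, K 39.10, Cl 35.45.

Pure HCl = 634.5 × 0.5896 = 374.10 g.
M(HCl) = 1.008 + 35.45 = 36.458 g/mol.
M(KCl) = 39.10 + 35.45 = 74.55 g/mol.
n(HCl) = 374.10 / 36.458 = 10.261 mol.
Step 1 (HCl:Cl2 = 4:1): theoretical n(Cl2) = 2.5653 mol; at 67.79% yield, n(Cl2) = 1.7390 mol.
Step 2 (Cl2:KCl = 1:2): theoretical n(KCl) = 3.4780 mol, so theoretical mass = 3.4780 × 74.55 = 259.29 g.
At 75.42% yield, actual mass of KCl = 259.29 × 0.7542 = 195.55 g.

195.6 g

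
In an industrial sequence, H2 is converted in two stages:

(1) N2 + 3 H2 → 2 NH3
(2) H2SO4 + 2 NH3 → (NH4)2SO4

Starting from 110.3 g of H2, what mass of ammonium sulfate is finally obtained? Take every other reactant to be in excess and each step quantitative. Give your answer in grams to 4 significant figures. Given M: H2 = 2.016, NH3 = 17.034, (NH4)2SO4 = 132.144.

2410 g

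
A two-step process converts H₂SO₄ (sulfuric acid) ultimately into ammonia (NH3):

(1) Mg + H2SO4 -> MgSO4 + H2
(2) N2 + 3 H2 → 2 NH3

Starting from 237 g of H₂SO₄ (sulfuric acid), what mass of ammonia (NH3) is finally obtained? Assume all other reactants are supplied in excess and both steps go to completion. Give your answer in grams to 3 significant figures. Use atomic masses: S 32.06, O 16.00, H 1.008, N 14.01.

27.4 g

M(H2SO4) = 2(1.008) + 32.06 + 4(16.00) = 98.076 g/mol.
M(NH3) = 14.01 + 3(1.008) = 17.034 g/mol.
n(H2SO4) = 237.0 / 98.076 = 2.416 mol.
Step 1 gives a 1:1 ratio of H2SO4 to H2, so n(H2) = 2.416 mol.
In step 2 the H2:NH3 ratio is 3:2, so n(NH3) = 1.611 mol.
Mass of NH3 = 1.611 × 17.034 = 27.44 g.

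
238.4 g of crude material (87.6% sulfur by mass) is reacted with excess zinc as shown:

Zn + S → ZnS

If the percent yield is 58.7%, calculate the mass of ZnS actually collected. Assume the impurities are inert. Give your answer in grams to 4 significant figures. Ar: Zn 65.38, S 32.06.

Pure S available = 238.4 g × 0.876 = 208.84 g.
M(S) = 32.06 g/mol.
M(ZnS) = 65.38 + 32.06 = 97.44 g/mol.
n(S) = 208.84 g / 32.06 g/mol = 6.5140 mol.
From the equation the S:ZnS mole ratio is 1:1, so n(ZnS) = 6.5140 × 1/1 = 6.5140 mol.
Mass of ZnS = 6.5140 mol × 97.44 g/mol = 634.72 g.
Actual mass collected = 634.72 g × 0.587 = 372.58 g.

372.6 g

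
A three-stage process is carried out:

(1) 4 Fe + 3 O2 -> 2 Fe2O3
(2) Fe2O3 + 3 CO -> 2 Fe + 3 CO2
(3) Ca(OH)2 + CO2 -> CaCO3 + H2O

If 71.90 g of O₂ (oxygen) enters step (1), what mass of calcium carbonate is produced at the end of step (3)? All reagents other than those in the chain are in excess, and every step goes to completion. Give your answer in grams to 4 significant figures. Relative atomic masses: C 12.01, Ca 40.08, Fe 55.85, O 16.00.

M(O2) = 2(16.00) = 32.00 g/mol.
M(CaCO3) = 40.08 + 12.01 + 3(16.00) = 100.09 g/mol.
n(O2) = 71.90 / 32.00 = 2.2469 mol.
Reaction (1): O2→Fe2O3 ratio 3:2 ⇒ n(Fe2O3) = 1.4979 mol.
Reaction (2): Fe2O3→CO2 ratio 1:3 ⇒ n(CO2) = 4.4938 mol.
Reaction (3): CO2→CaCO3 ratio 1:1 ⇒ n(CaCO3) = 4.4938 mol.
Mass of CaCO3 = 4.4938 × 100.09 = 449.78 g.

449.8 g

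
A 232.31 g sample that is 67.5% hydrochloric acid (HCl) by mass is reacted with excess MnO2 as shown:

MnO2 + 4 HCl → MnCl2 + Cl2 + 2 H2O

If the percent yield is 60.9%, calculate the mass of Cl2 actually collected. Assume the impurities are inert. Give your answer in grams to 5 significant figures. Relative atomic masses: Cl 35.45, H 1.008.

46.428 g

Pure HCl available = 232.31 g × 0.675 = 156.809 g.
M(HCl) = 1.008 + 35.45 = 36.458 g/mol.
M(Cl2) = 2(35.45) = 70.90 g/mol.
n(HCl) = 156.809 g / 36.458 g/mol = 4.30109 mol.
From the equation the HCl:Cl2 mole ratio is 4:1, so n(Cl2) = 4.30109 × 1/4 = 1.07527 mol.
Mass of Cl2 = 1.07527 mol × 70.90 g/mol = 76.2369 g.
Actual mass collected = 76.2369 g × 0.609 = 46.4283 g.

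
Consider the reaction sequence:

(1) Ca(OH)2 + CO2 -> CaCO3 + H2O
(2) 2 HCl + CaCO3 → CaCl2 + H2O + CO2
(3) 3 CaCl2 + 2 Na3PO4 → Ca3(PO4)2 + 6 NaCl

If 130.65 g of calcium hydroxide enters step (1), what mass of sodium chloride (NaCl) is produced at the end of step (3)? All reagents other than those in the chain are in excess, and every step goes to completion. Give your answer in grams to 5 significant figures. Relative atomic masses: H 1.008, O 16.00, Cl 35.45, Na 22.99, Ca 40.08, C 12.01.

M(Ca(OH)2) = 40.08 + 2(16.00) + 2(1.008) = 74.096 g/mol.
M(NaCl) = 22.99 + 35.45 = 58.44 g/mol.
n(Ca(OH)2) = 130.65 / 74.096 = 1.76325 mol.
Reaction (1): Ca(OH)2→CaCO3 ratio 1:1 ⇒ n(CaCO3) = 1.76325 mol.
Reaction (2): CaCO3→CaCl2 ratio 1:1 ⇒ n(CaCl2) = 1.76325 mol.
Reaction (3): CaCl2→NaCl ratio 3:6 ⇒ n(NaCl) = 3.52651 mol.
Mass of NaCl = 3.52651 × 58.44 = 206.089 g.

206.09 g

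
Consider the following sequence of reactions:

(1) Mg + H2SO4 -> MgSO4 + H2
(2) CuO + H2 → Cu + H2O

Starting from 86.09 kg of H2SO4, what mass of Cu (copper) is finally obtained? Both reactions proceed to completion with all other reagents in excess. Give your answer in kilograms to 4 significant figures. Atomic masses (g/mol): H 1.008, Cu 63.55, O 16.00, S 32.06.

55.78 kg

M(H2SO4) = 2(1.008) + 32.06 + 4(16.00) = 98.076 g/mol.
M(Cu) = 63.55 g/mol.
86.09 kg = 86090 g.
n(H2SO4) = 86090 / 98.076 = 877.79 mol.
Step 1 gives a 1:1 ratio of H2SO4 to H2, so n(H2) = 877.79 mol.
In step 2 the H2:Cu ratio is 1:1, so n(Cu) = 877.79 mol.
Mass of Cu = 877.79 × 63.55 = 55783 g = 55.78 kg.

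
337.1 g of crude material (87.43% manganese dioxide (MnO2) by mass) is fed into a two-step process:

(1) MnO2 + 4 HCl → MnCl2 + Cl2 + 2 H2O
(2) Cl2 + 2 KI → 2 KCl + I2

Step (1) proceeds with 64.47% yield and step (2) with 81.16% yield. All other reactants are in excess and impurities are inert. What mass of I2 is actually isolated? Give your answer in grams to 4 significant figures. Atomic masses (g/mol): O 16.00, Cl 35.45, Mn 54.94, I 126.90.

450.2 g

Pure MnO2 = 337.1 × 0.8743 = 294.73 g.
M(MnO2) = 54.94 + 2(16.00) = 86.94 g/mol.
M(I2) = 2(126.90) = 253.80 g/mol.
n(MnO2) = 294.73 / 86.94 = 3.3900 mol.
Step 1 (MnO2:Cl2 = 1:1): theoretical n(Cl2) = 3.3900 mol; at 64.47% yield, n(Cl2) = 2.1855 mol.
Step 2 (Cl2:I2 = 1:1): theoretical n(I2) = 2.1855 mol, so theoretical mass = 2.1855 × 253.80 = 554.69 g.
At 81.16% yield, actual mass of I2 = 554.69 × 0.8116 = 450.18 g.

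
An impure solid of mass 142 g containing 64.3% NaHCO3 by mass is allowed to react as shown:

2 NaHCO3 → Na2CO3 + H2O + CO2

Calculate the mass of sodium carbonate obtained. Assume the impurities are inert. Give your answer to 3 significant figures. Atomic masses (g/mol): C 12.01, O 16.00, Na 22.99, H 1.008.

57.6 g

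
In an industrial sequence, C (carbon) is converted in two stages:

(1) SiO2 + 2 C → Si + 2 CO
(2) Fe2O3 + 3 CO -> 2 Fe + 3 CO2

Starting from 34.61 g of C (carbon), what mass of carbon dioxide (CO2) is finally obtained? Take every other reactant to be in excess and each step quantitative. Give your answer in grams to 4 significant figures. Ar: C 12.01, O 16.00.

M(C) = 12.01 g/mol.
M(CO2) = 12.01 + 2(16.00) = 44.01 g/mol.
n(C) = 34.610 / 12.01 = 2.8818 mol.
Step 1 gives a 2:2 ratio of C to CO, so n(CO) = 2.8818 mol.
In step 2 the CO:CO2 ratio is 3:3, so n(CO2) = 2.8818 mol.
Mass of CO2 = 2.8818 × 44.01 = 126.83 g.

126.8 g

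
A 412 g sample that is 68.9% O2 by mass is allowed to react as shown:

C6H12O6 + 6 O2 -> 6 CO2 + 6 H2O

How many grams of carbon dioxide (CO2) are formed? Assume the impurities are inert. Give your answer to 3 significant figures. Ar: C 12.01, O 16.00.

Mass of pure O2 = 412 g × 0.689 = 283.9 g.
M(O2) = 2(16.00) = 32.00 g/mol.
M(CO2) = 12.01 + 2(16.00) = 44.01 g/mol.
n(O2) = 283.9 g / 32.00 g/mol = 8.871 mol.
From the equation the O2:CO2 mole ratio is 6:6, so n(CO2) = 8.871 × 6/6 = 8.871 mol.
Mass of CO2 = 8.871 mol × 44.01 g/mol = 390.4 g.

390 g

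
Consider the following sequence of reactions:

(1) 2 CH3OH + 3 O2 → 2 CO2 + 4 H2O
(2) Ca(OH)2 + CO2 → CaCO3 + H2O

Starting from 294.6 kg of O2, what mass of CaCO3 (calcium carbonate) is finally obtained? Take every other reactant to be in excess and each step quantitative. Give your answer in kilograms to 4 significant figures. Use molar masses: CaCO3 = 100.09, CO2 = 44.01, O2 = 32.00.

294.6 kg = 294600 g.
n(O2) = 294600 / 32.00 = 9206.2 mol.
Step 1 gives a 3:2 ratio of O2 to CO2, so n(CO2) = 6137.5 mol.
In step 2 the CO2:CaCO3 ratio is 1:1, so n(CaCO3) = 6137.5 mol.
Mass of CaCO3 = 6137.5 × 100.09 = 614300 g = 614.3 kg.

614.3 kg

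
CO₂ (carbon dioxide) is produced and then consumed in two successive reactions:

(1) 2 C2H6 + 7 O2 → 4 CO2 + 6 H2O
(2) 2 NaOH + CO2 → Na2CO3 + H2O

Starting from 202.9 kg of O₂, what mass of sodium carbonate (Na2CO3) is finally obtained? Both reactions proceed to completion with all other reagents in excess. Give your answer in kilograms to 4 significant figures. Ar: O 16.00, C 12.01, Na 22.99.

384.0 kg

M(O2) = 2(16.00) = 32.00 g/mol.
M(Na2CO3) = 2(22.99) + 12.01 + 3(16.00) = 105.99 g/mol.
202.9 kg = 202900 g.
n(O2) = 202900 / 32.00 = 6340.6 mol.
Step 1 gives a 7:4 ratio of O2 to CO2, so n(CO2) = 3623.2 mol.
In step 2 the CO2:Na2CO3 ratio is 1:1, so n(Na2CO3) = 3623.2 mol.
Mass of Na2CO3 = 3623.2 × 105.99 = 384020 g = 384.0 kg.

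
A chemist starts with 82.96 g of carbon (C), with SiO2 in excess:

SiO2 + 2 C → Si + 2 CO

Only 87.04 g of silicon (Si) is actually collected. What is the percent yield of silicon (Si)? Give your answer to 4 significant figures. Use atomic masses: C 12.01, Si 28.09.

89.72 %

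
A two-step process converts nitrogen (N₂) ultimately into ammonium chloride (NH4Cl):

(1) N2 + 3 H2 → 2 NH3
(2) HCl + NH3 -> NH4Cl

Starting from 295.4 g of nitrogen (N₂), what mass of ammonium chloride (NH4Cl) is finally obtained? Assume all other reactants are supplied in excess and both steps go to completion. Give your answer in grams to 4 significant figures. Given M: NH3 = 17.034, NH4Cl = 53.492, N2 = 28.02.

1128 g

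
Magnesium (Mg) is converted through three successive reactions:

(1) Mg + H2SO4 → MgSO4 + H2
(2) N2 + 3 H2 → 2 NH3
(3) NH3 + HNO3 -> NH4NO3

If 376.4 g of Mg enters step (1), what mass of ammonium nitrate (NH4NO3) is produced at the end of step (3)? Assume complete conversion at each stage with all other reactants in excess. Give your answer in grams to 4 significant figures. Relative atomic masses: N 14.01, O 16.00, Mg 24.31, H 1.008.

M(Mg) = 24.31 g/mol.
M(NH4NO3) = 2(14.01) + 4(1.008) + 3(16.00) = 80.052 g/mol.
n(Mg) = 376.4 / 24.31 = 15.483 mol.
Reaction (1): Mg→H2 ratio 1:1 ⇒ n(H2) = 15.483 mol.
Reaction (2): H2→NH3 ratio 3:2 ⇒ n(NH3) = 10.322 mol.
Reaction (3): NH3→NH4NO3 ratio 1:1 ⇒ n(NH4NO3) = 10.322 mol.
Mass of NH4NO3 = 10.322 × 80.052 = 826.31 g.

826.3 g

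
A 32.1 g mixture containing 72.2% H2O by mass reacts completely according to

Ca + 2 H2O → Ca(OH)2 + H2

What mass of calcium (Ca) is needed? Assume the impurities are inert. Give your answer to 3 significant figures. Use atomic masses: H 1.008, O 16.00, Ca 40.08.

Mass of pure H2O = 32.1 g × 0.722 = 23.18 g.
M(H2O) = 2(1.008) + 16.00 = 18.016 g/mol.
M(Ca) = 40.08 g/mol.
n(H2O) = 23.18 g / 18.016 g/mol = 1.286 mol.
From the equation the H2O:Ca mole ratio is 2:1, so n(Ca) = 1.286 × 1/2 = 0.6432 mol.
Mass of Ca = 0.6432 mol × 40.08 g/mol = 25.78 g.

25.8 g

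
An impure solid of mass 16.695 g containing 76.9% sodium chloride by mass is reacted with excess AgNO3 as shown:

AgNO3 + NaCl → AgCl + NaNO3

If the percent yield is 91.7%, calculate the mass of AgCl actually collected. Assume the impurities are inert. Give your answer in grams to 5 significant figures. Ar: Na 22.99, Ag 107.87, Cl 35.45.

28.872 g

Pure NaCl available = 16.695 g × 0.769 = 12.8385 g.
M(NaCl) = 22.99 + 35.45 = 58.44 g/mol.
M(AgCl) = 107.87 + 35.45 = 143.32 g/mol.
n(NaCl) = 12.8385 g / 58.44 g/mol = 0.219686 mol.
From the equation the NaCl:AgCl mole ratio is 1:1, so n(AgCl) = 0.219686 × 1/1 = 0.219686 mol.
Mass of AgCl = 0.219686 mol × 143.32 g/mol = 31.4854 g.
Actual mass collected = 31.4854 g × 0.917 = 28.8721 g.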